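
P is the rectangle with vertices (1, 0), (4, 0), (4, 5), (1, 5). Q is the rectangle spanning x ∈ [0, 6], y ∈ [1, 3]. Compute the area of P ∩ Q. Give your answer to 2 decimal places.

6.00

|P∩Q|: x∈[1,4], y∈[1,3] → 3·2 = 6.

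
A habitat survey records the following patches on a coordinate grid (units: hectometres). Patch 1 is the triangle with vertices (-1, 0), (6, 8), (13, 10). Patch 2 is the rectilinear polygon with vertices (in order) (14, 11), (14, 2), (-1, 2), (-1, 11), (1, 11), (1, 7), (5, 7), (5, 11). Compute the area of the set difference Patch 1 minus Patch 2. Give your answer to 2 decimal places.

1.05

|Patch 1| = 21, |Patch 1∩Patch 2| = 19.95.
|Patch 1 ∖ Patch 2| = |Patch 1| − |Patch 1∩Patch 2| = 21 − 19.95 = 1.05.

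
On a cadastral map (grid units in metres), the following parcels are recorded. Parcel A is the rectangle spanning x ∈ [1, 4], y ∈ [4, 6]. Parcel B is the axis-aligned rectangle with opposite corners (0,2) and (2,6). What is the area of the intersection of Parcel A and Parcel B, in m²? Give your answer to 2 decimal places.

|Parcel A∩Parcel B|: x∈[1,2], y∈[4,6] → 1·2 = 2.

2.00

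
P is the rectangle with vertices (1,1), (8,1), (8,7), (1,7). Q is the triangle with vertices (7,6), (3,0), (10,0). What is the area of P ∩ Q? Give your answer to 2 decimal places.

The intersection is the polygon with vertices (8,1), (3.667,1), (7,6), (8,4).
By the shoelace formula its area is 12.33.

12.33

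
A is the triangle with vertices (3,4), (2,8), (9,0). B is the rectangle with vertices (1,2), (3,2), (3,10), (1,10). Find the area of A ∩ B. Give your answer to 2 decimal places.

1.43

The intersection is the polygon with vertices (2,8), (3,6.857), (3,4).
By the shoelace formula its area is 1.43.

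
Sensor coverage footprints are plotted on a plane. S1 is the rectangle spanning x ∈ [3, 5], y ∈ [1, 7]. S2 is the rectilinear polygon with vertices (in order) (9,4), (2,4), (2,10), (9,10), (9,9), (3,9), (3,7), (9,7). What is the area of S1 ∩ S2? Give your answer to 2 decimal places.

The intersection is the polygon with vertices (5,4), (3,4), (3,7), (5,7).
By the shoelace formula its area is 6.00.

6.00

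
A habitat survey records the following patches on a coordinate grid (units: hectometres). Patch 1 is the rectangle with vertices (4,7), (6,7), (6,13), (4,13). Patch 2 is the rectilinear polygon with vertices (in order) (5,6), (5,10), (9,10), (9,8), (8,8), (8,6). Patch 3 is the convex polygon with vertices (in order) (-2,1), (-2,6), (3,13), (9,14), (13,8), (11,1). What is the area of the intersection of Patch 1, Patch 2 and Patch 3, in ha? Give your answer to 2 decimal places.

3.00

The intersection is the polygon with vertices (5,7), (5,10), (6,10), (6,7).
By the shoelace formula its area is 3.00.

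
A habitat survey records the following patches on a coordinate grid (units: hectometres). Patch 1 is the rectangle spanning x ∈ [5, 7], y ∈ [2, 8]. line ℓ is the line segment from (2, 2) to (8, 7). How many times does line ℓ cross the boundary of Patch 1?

The segment meets the boundary at (5,4.5), (7,6.167).

2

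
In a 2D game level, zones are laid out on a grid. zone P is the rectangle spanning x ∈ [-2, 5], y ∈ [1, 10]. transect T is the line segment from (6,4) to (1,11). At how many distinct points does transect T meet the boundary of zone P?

The segment meets the boundary at (1.714,10), (5,5.4).

2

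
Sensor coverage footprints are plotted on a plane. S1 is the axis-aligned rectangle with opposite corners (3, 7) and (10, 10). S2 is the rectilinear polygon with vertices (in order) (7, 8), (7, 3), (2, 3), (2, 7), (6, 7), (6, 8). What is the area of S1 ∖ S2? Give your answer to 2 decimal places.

20.00

|S1| = 21, |S1∩S2| = 1.
|S1 ∖ S2| = |S1| − |S1∩S2| = 21 − 1 = 20.00.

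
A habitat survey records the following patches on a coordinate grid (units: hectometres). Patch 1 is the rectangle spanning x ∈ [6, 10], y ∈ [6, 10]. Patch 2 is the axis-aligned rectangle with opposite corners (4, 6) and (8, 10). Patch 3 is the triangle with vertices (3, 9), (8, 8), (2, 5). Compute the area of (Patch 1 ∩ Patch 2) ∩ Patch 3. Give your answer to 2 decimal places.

1.40

The region (Patch 1 ∩ Patch 2) ∩ Patch 3 is the polygon with vertices (6,8.4), (8,8), (6,7).
By the shoelace formula its area is 1.40.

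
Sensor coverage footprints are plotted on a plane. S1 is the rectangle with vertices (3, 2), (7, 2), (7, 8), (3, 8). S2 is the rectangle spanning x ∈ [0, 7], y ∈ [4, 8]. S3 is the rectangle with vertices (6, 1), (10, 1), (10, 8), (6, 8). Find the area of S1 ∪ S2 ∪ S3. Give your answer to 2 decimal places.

By inclusion–exclusion:
Individual areas: |S1| = 24, |S2| = 28, |S3| = 28.
|S1∩S2|: x∈[3,7], y∈[4,8] → 4·4 = 16.
|S1∩S3|: x∈[6,7], y∈[2,8] → 1·6 = 6.
|S2∩S3|: x∈[6,7], y∈[4,8] → 1·4 = 4.
|S1∩S2∩S3| = 4.
|S1 ∪ S2 ∪ S3| = 80 − 26 + 4 = 58.00.

58.00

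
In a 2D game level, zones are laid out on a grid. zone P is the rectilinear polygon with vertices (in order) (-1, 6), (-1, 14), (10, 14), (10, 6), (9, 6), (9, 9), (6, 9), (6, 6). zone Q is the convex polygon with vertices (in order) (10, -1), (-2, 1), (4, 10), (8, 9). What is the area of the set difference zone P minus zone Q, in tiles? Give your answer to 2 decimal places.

|zone P| = 79, |zone P∩zone Q| = 13.3333.
|zone P ∖ zone Q| = |zone P| − |zone P∩zone Q| = 79 − 13.3333 = 65.67.

65.67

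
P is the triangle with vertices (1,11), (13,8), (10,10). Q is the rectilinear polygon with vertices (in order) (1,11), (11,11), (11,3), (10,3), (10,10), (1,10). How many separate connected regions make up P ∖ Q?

P ∖ Q splits into 2 disjoint pieces (area 3.125, area 0.8333).

2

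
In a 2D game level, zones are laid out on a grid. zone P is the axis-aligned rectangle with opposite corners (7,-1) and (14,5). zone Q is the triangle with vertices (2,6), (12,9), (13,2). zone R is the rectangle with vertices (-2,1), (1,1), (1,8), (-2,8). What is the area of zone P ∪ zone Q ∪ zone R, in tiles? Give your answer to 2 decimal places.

By inclusion–exclusion:
Individual areas: |zone P| = 42, |zone Q| = 36.5, |zone R| = 21.
|zone P∩zone Q| = 10.8117.
|zone P∩zone R| = 0 (no overlap).
|zone Q∩zone R| = 0.
|zone P∩zone Q∩zone R| = 0.
|zone P ∪ zone Q ∪ zone R| = 99.5 − 10.8117 + 0 = 88.69.

88.69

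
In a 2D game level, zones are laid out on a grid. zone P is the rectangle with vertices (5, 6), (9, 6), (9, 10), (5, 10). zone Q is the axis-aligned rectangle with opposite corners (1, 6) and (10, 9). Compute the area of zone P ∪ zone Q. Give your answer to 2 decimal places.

31.00

By inclusion–exclusion:
Individual areas: |zone P| = 16, |zone Q| = 27.
|zone P∩zone Q|: x∈[5,9], y∈[6,9] → 4·3 = 12.
|zone P ∪ zone Q| = 43 − 12 = 31.00.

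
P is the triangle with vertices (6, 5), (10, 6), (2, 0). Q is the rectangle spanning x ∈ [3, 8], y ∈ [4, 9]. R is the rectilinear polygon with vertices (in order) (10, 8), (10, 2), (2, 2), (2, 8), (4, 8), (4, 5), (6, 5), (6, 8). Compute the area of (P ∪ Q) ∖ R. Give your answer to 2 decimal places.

|P ∪ Q| = 30.2667.
|(P ∪ Q) ∩ R| = 18.2.
|(P ∪ Q) ∖ R| = 30.2667 − 18.2 = 12.07.

12.07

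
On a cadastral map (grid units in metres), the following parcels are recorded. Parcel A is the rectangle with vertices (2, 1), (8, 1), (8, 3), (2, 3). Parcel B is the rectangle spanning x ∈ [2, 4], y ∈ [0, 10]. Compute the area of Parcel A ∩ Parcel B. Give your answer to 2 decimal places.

|Parcel A∩Parcel B|: x∈[2,4], y∈[1,3] → 2·2 = 4.

4.00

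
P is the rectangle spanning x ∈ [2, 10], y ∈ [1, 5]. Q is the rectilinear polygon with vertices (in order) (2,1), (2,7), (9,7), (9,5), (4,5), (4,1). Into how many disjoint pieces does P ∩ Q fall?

P ∩ Q is a single connected region.

1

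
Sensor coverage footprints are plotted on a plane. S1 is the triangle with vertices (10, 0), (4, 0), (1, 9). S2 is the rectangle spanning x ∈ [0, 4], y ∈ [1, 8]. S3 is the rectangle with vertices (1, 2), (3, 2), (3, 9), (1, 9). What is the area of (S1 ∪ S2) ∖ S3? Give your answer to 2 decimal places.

|S1 ∪ S2| = 46.5.
|(S1 ∪ S2) ∩ S3| = 12.3333.
|(S1 ∪ S2) ∖ S3| = 46.5 − 12.3333 = 34.17.

34.17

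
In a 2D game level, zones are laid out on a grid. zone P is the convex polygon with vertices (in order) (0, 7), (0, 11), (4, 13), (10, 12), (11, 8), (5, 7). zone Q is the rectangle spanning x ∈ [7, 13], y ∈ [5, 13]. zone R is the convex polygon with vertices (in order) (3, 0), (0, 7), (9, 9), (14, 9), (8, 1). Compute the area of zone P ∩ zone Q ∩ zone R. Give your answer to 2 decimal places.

4.76

The intersection is the polygon with vertices (11,8), (7,7.333), (7,8.556), (9,9), (10.75,9).
By the shoelace formula its area is 4.76.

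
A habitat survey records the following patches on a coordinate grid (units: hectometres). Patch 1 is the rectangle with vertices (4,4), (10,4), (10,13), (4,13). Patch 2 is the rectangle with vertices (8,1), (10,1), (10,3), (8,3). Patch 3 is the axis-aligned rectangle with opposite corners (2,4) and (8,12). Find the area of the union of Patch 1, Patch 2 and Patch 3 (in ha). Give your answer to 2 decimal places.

74.00

By inclusion–exclusion:
Individual areas: |Patch 1| = 54, |Patch 2| = 4, |Patch 3| = 48.
|Patch 1∩Patch 2| = 0 (no overlap).
|Patch 1∩Patch 3|: x∈[4,8], y∈[4,12] → 4·8 = 32.
|Patch 2∩Patch 3| = 0 (no overlap).
|Patch 1∩Patch 2∩Patch 3| = 0.
|Patch 1 ∪ Patch 2 ∪ Patch 3| = 106 − 32 + 0 = 74.00.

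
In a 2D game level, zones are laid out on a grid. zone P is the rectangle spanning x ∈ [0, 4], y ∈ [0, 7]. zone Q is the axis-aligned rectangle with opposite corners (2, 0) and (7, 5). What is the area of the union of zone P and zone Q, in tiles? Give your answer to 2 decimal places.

43.00

By inclusion–exclusion:
Individual areas: |zone P| = 28, |zone Q| = 25.
|zone P∩zone Q|: x∈[2,4], y∈[0,5] → 2·5 = 10.
|zone P ∪ zone Q| = 53 − 10 = 43.00.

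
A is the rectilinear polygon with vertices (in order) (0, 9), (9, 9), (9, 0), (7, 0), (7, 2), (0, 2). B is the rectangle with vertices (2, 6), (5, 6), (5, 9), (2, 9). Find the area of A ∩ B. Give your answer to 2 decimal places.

9.00

The intersection is the polygon with vertices (5,9), (5,6), (2,6), (2,9).
By the shoelace formula its area is 9.00.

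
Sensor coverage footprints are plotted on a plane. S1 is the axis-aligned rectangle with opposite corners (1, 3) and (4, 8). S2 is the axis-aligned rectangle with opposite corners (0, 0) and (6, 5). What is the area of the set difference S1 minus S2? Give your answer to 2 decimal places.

9.00

|S1∩S2|: x∈[1,4], y∈[3,5] → 3·2 = 6.
|S1| = 15.
|S1 ∖ S2| = |S1| − |S1∩S2| = 15 − 6 = 9.00.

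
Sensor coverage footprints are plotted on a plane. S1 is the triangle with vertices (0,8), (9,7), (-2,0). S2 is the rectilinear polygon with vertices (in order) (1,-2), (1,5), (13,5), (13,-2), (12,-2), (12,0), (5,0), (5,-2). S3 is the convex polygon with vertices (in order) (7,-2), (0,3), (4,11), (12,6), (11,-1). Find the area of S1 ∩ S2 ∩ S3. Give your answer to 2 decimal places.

The intersection is the polygon with vertices (1,5), (5.857,5), (1.279,2.087), (1,2.286).
By the shoelace formula its area is 7.45.

7.45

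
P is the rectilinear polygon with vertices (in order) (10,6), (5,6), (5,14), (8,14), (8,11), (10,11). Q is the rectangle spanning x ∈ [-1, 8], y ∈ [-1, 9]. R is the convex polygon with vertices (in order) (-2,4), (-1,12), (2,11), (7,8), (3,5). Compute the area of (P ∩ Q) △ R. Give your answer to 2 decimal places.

|P ∩ Q| = 9.
|(P ∩ Q) ∩ R| = 2.6667.
|(P ∩ Q) △ R| = 9 + 41.5 − 5.3333 = 45.17.

45.17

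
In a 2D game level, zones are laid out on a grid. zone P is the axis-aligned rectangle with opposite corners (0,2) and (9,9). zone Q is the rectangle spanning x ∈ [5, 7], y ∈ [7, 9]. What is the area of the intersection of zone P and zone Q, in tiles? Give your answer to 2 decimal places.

4.00

|zone P∩zone Q|: x∈[5,7], y∈[7,9] → 2·2 = 4.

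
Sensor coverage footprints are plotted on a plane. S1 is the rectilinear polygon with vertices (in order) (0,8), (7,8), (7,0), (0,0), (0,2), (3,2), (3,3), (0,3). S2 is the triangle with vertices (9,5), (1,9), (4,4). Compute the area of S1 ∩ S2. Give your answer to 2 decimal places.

11.90

The intersection is the polygon with vertices (3,8), (7,6), (7,4.6), (4,4), (1.6,8).
By the shoelace formula its area is 11.90.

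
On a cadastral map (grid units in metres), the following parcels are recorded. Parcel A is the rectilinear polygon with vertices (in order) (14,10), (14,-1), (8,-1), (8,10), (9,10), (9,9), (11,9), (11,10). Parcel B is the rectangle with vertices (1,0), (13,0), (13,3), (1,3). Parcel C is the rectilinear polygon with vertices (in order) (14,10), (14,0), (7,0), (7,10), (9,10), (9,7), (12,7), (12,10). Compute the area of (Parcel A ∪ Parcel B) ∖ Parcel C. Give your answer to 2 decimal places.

31.00

|Parcel A ∪ Parcel B| = 85.
|(Parcel A ∪ Parcel B) ∩ Parcel C| = 54.
|(Parcel A ∪ Parcel B) ∖ Parcel C| = 85 − 54 = 31.00.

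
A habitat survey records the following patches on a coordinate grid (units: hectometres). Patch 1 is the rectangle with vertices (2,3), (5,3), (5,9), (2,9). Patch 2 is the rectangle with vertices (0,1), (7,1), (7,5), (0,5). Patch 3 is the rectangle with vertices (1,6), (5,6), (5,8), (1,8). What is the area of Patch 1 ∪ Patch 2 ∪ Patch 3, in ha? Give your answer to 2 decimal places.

By inclusion–exclusion:
Individual areas: |Patch 1| = 18, |Patch 2| = 28, |Patch 3| = 8.
|Patch 1∩Patch 2|: x∈[2,5], y∈[3,5] → 3·2 = 6.
|Patch 1∩Patch 3|: x∈[2,5], y∈[6,8] → 3·2 = 6.
|Patch 2∩Patch 3| = 0 (no overlap).
|Patch 1∩Patch 2∩Patch 3| = 0.
|Patch 1 ∪ Patch 2 ∪ Patch 3| = 54 − 12 + 0 = 42.00.

42.00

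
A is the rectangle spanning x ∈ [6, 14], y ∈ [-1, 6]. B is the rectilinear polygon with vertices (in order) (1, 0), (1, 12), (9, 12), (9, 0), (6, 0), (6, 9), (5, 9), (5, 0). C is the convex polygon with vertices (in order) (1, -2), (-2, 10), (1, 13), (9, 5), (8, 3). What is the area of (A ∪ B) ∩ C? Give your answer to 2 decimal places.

53.91

|A ∪ B| = 125.
|(A ∪ B) ∩ C| = 53.91.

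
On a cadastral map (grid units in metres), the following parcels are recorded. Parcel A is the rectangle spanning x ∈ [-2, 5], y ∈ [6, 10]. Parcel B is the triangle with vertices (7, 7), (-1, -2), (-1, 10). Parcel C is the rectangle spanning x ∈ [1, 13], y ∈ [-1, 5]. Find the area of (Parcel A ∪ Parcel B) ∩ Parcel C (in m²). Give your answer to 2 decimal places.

10.03

The region (Parcel A ∪ Parcel B) ∩ Parcel C is the polygon with vertices (1,0.25), (1,5), (5.222,5).
By the shoelace formula its area is 10.03.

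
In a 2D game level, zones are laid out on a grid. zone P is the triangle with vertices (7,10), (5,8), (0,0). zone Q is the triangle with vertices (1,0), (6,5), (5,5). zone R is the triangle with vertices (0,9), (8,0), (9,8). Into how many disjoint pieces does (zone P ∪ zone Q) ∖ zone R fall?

3

(zone P ∪ zone Q) ∖ zone R splits into 3 disjoint pieces (area 0.9978, area 0.3959, area 1.536).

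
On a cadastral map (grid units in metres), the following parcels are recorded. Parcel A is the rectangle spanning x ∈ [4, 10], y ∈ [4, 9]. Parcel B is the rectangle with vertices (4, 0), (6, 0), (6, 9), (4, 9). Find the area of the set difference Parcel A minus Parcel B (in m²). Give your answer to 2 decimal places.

|Parcel A∩Parcel B|: x∈[4,6], y∈[4,9] → 2·5 = 10.
|Parcel A| = 30.
|Parcel A ∖ Parcel B| = |Parcel A| − |Parcel A∩Parcel B| = 30 − 10 = 20.00.

20.00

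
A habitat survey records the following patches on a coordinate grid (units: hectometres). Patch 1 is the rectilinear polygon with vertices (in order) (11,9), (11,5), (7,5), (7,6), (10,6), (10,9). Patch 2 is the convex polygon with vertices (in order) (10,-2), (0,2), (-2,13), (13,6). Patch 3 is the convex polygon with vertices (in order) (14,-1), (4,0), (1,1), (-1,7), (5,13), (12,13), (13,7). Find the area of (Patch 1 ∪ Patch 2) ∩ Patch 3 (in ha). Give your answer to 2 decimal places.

|Patch 1 ∪ Patch 2| = 123.3333.
|(Patch 1 ∪ Patch 2) ∩ Patch 3| = 105.21.

105.21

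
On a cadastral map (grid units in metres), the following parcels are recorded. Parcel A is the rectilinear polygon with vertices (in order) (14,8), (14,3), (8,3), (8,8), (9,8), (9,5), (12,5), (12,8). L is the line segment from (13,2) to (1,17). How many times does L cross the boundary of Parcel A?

The segment meets the boundary at (8.2,8), (9,7), (10.6,5), (12.2,3).

4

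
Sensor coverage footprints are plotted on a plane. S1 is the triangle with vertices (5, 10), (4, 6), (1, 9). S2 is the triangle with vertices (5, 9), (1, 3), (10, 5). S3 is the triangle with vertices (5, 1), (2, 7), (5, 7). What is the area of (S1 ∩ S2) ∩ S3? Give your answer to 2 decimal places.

0.49

The region (S1 ∩ S2) ∩ S3 is the polygon with vertices (3.4,6.6), (3.667,7), (4.25,7), (4,6).
By the shoelace formula its area is 0.49.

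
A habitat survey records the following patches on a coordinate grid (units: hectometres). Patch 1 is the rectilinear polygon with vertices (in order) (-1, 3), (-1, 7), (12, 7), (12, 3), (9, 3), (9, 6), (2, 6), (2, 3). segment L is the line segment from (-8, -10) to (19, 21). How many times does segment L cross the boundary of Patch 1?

2

The segment meets the boundary at (6.806,7), (5.935,6).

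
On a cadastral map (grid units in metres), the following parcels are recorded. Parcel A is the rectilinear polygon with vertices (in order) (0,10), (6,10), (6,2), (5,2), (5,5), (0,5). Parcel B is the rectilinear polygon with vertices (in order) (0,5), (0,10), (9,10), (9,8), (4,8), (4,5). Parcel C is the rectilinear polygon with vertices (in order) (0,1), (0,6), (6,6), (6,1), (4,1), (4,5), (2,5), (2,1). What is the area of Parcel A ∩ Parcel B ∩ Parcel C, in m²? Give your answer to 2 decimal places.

4.00

The intersection is the polygon with vertices (4,5), (2,5), (0,5), (0,6), (4,6).
By the shoelace formula its area is 4.00.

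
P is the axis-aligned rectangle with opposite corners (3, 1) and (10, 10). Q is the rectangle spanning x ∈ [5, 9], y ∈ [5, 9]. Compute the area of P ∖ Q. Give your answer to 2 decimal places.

|P∩Q|: x∈[5,9], y∈[5,9] → 4·4 = 16.
|P| = 63.
|P ∖ Q| = |P| − |P∩Q| = 63 − 16 = 47.00.

47.00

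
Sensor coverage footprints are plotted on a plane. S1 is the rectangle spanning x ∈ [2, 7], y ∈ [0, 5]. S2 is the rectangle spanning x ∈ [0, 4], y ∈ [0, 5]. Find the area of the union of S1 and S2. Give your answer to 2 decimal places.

35.00

By inclusion–exclusion:
Individual areas: |S1| = 25, |S2| = 20.
|S1∩S2|: x∈[2,4], y∈[0,5] → 2·5 = 10.
|S1 ∪ S2| = 45 − 10 = 35.00.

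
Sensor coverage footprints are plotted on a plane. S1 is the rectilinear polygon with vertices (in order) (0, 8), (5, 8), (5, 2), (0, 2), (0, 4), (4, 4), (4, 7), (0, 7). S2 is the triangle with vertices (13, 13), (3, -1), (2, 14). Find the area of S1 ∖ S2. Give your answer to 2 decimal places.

|S1| = 18, |S1∩S2| = 10.1.
|S1 ∖ S2| = |S1| − |S1∩S2| = 18 − 10.1 = 7.90.

7.90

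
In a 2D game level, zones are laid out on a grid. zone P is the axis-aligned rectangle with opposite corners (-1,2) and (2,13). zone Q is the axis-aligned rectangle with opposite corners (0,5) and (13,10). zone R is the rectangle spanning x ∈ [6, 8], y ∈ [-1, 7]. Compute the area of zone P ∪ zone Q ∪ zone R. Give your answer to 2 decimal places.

100.00

By inclusion–exclusion:
Individual areas: |zone P| = 33, |zone Q| = 65, |zone R| = 16.
|zone P∩zone Q|: x∈[0,2], y∈[5,10] → 2·5 = 10.
|zone P∩zone R| = 0 (no overlap).
|zone Q∩zone R|: x∈[6,8], y∈[5,7] → 2·2 = 4.
|zone P∩zone Q∩zone R| = 0.
|zone P ∪ zone Q ∪ zone R| = 114 − 14 + 0 = 100.00.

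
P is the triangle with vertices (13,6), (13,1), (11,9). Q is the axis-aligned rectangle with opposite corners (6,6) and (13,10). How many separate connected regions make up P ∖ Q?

1

P ∖ Q is a single connected region.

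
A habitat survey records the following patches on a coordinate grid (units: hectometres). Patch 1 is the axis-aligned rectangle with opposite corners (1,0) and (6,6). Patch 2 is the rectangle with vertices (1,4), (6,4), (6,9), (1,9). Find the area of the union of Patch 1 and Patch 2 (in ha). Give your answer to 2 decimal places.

45.00

By inclusion–exclusion:
Individual areas: |Patch 1| = 30, |Patch 2| = 25.
|Patch 1∩Patch 2|: x∈[1,6], y∈[4,6] → 5·2 = 10.
|Patch 1 ∪ Patch 2| = 55 − 10 = 45.00.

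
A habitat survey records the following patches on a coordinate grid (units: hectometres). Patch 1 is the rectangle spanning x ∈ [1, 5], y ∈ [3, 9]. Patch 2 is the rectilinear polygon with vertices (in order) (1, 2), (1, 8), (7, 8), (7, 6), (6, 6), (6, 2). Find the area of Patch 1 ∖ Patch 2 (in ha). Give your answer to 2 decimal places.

|Patch 1| = 24, |Patch 1∩Patch 2| = 20.
|Patch 1 ∖ Patch 2| = |Patch 1| − |Patch 1∩Patch 2| = 24 − 20 = 4.00.

4.00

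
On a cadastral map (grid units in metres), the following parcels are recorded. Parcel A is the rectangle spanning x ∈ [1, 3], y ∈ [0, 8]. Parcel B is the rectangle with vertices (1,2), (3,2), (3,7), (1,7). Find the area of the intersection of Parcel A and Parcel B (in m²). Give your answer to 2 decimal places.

|Parcel A∩Parcel B|: x∈[1,3], y∈[2,7] → 2·5 = 10.

10.00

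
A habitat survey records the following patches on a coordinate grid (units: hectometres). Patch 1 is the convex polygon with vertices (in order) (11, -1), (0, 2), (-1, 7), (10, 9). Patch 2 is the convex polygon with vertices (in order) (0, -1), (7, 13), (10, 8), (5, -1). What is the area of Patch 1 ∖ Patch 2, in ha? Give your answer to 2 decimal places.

42.53

|Patch 1| = 82, |Patch 1∩Patch 2| = 39.4727.
|Patch 1 ∖ Patch 2| = |Patch 1| − |Patch 1∩Patch 2| = 82 − 39.4727 = 42.53.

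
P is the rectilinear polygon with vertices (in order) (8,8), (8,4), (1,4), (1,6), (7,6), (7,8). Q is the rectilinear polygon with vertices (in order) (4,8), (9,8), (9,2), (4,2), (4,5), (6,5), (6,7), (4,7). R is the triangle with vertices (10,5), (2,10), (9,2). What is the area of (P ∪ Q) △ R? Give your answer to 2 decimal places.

|P ∪ Q| = 34.
|(P ∪ Q) ∩ R| = 10.2643.
|(P ∪ Q) △ R| = 34 + 14.5 − 20.5286 = 27.97.

27.97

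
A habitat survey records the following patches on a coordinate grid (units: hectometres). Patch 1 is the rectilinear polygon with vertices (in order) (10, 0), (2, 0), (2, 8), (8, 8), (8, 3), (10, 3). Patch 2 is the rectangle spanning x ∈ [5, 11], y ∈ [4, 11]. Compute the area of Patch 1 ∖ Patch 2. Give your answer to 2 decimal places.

42.00

|Patch 1| = 54, |Patch 1∩Patch 2| = 12.
|Patch 1 ∖ Patch 2| = |Patch 1| − |Patch 1∩Patch 2| = 54 − 12 = 42.00.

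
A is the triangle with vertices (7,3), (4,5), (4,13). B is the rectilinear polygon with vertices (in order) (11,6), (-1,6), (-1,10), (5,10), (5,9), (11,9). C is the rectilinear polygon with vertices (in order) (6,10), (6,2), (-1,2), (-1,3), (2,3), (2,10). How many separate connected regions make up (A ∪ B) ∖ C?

(A ∪ B) ∖ C splits into 3 disjoint pieces (area 12, area 1.35, area 16.3167).

3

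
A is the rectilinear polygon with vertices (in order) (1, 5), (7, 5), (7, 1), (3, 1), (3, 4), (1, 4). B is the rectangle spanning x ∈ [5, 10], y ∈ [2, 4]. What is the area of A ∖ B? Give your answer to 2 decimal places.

|A| = 18, |A∩B| = 4.
|A ∖ B| = |A| − |A∩B| = 18 − 4 = 14.00.

14.00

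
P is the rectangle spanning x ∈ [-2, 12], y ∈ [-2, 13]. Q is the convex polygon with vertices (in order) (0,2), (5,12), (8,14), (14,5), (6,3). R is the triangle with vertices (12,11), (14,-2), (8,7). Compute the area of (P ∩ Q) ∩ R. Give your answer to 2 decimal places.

14.70

The region (P ∩ Q) ∩ R is the polygon with vertices (10,4), (8,7), (10.8,9.8), (12,8), (12,4.5).
By the shoelace formula its area is 14.70.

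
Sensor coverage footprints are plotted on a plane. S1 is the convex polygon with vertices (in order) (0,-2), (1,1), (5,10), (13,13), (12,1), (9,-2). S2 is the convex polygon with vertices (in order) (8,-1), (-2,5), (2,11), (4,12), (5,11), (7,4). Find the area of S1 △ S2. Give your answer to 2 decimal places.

|S1| = 126, |S2| = 63, |S1∩S2| = 31.5201.
|S1 △ S2| = |S1| + |S2| − 2·|S1∩S2| = 126 + 63 − 63.0402 = 125.96.

125.96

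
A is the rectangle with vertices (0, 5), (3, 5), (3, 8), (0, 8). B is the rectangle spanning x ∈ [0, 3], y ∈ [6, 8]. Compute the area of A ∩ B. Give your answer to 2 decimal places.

6.00

|A∩B|: x∈[0,3], y∈[6,8] → 3·2 = 6.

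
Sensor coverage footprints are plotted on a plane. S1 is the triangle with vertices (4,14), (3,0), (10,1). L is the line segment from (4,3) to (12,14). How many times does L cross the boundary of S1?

The segment meets the boundary at (7.106,7.271).

1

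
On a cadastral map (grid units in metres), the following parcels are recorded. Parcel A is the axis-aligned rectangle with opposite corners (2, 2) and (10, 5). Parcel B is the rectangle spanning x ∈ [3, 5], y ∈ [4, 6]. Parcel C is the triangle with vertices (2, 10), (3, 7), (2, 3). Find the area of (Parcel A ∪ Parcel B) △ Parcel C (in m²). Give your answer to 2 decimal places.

28.50

|Parcel A ∪ Parcel B| = 26.
|(Parcel A ∪ Parcel B) ∩ Parcel C| = 0.5.
|(Parcel A ∪ Parcel B) △ Parcel C| = 26 + 3.5 − 1 = 28.50.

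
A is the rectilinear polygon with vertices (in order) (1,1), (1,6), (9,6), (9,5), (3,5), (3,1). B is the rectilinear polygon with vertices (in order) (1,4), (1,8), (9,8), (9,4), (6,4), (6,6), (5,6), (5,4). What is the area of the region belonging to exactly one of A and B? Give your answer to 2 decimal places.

|A| = 16, |B| = 30, |A∩B| = 9.
|A △ B| = |A| + |B| − 2·|A∩B| = 16 + 30 − 18 = 28.00.

28.00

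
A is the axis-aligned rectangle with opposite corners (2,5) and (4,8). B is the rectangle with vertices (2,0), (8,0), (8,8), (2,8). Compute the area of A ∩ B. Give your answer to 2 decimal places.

|A∩B|: x∈[2,4], y∈[5,8] → 2·3 = 6.

6.00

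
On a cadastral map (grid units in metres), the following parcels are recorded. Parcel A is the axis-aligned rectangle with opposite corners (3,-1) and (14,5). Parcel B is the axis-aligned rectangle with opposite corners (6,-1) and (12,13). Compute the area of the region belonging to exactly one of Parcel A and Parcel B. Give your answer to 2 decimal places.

78.00

|Parcel A∩Parcel B|: x∈[6,12], y∈[-1,5] → 6·6 = 36.
|Parcel A △ Parcel B| = |Parcel A| + |Parcel B| − 2·|Parcel A∩Parcel B| = 66 + 84 − 72 = 78.00.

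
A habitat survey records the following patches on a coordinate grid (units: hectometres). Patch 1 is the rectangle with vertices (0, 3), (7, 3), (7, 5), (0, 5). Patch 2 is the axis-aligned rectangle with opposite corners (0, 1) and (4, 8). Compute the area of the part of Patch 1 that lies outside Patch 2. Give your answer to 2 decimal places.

6.00

|Patch 1∩Patch 2|: x∈[0,4], y∈[3,5] → 4·2 = 8.
|Patch 1| = 14.
|Patch 1 ∖ Patch 2| = |Patch 1| − |Patch 1∩Patch 2| = 14 − 8 = 6.00.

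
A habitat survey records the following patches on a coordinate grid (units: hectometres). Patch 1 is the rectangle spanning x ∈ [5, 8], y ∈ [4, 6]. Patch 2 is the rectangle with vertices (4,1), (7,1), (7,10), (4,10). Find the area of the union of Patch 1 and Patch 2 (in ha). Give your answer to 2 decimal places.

29.00

By inclusion–exclusion:
Individual areas: |Patch 1| = 6, |Patch 2| = 27.
|Patch 1∩Patch 2|: x∈[5,7], y∈[4,6] → 2·2 = 4.
|Patch 1 ∪ Patch 2| = 33 − 4 = 29.00.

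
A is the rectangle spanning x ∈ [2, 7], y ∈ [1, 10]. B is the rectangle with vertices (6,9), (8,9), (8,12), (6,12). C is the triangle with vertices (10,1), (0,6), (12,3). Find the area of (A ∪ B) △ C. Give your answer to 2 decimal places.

|A ∪ B| = 50.
|(A ∪ B) ∩ C| = 5.625.
|(A ∪ B) △ C| = 50 + 15 − 11.25 = 53.75.

53.75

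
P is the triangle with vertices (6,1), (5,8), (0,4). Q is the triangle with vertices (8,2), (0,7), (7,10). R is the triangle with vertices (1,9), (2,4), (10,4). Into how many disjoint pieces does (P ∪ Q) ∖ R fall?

(P ∪ Q) ∖ R splits into 3 disjoint pieces (area 12.4823, area 1.0868, area 10.8015).

3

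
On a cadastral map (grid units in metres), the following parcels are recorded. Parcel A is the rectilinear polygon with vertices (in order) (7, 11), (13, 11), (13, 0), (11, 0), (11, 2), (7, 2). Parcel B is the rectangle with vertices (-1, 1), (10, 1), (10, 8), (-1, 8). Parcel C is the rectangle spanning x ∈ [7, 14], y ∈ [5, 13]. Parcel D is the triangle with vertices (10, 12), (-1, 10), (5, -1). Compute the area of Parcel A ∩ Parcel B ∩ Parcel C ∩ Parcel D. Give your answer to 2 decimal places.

2.65

The intersection is the polygon with vertices (8.461,8), (7.308,5), (7,5), (7,8).
By the shoelace formula its area is 2.65.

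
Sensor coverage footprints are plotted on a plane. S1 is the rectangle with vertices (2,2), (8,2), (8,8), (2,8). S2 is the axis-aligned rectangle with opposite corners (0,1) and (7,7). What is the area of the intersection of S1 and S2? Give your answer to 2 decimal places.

25.00

|S1∩S2|: x∈[2,7], y∈[2,7] → 5·5 = 25.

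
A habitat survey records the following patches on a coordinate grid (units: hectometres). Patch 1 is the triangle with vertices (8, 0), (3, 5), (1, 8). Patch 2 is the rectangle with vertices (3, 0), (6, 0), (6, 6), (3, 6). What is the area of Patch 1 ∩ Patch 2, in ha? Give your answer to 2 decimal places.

1.50

The intersection is the polygon with vertices (3,5), (3,5.714), (6,2.286), (6,2).
By the shoelace formula its area is 1.50.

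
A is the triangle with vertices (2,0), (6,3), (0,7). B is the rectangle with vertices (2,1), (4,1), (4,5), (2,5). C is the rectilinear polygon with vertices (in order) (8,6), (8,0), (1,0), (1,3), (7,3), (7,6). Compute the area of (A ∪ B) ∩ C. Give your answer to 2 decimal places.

The region (A ∪ B) ∩ C is the polygon with vertices (1.143,3), (6,3), (4,1.5), (4,1), (3.333,1), (2,0).
By the shoelace formula its area is 7.45.

7.45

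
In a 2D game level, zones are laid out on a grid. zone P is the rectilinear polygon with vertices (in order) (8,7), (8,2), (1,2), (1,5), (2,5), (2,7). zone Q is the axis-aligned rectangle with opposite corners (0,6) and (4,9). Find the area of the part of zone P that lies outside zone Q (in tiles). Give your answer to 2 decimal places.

31.00

|zone P| = 33, |zone P∩zone Q| = 2.
|zone P ∖ zone Q| = |zone P| − |zone P∩zone Q| = 33 − 2 = 31.00.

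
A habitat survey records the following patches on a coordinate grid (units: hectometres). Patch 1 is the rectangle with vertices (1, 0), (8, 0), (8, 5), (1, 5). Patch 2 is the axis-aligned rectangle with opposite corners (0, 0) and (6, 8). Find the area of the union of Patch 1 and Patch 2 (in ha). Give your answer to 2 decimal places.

By inclusion–exclusion:
Individual areas: |Patch 1| = 35, |Patch 2| = 48.
|Patch 1∩Patch 2|: x∈[1,6], y∈[0,5] → 5·5 = 25.
|Patch 1 ∪ Patch 2| = 83 − 25 = 58.00.

58.00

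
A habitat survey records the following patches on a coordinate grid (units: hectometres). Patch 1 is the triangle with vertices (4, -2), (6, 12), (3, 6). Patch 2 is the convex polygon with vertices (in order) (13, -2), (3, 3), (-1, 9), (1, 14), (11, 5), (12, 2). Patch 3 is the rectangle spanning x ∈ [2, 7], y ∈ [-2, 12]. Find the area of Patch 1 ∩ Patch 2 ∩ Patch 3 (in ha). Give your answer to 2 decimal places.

The intersection is the polygon with vertices (3.4,2.8), (3,6), (5.138,10.276), (5.684,9.785), (4.6,2.2).
By the shoelace formula its area is 11.62.

11.62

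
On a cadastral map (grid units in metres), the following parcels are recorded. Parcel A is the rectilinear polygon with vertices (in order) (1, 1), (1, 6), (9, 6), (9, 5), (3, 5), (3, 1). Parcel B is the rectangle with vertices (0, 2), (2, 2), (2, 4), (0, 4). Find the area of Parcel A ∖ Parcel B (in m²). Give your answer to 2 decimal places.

14.00

|Parcel A| = 16, |Parcel A∩Parcel B| = 2.
|Parcel A ∖ Parcel B| = |Parcel A| − |Parcel A∩Parcel B| = 16 − 2 = 14.00.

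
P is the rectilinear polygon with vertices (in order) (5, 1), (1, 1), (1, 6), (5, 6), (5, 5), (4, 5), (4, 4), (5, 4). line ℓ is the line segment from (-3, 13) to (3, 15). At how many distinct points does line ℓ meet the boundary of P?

The segment lies entirely outside P and never meets its boundary.

0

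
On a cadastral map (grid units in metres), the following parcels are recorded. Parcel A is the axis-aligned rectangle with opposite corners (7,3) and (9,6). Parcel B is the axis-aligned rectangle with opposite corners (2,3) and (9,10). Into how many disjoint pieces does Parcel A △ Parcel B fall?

1

Parcel A △ Parcel B is a single connected region.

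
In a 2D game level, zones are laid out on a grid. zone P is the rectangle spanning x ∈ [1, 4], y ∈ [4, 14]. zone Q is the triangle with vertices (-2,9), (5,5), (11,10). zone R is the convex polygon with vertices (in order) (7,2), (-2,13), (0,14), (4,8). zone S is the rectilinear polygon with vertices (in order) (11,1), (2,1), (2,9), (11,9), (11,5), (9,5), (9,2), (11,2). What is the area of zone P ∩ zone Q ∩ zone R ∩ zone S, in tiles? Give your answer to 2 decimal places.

3.89

The intersection is the polygon with vertices (4,8), (4,5.667), (2,8.111), (2,9), (3.333,9).
By the shoelace formula its area is 3.89.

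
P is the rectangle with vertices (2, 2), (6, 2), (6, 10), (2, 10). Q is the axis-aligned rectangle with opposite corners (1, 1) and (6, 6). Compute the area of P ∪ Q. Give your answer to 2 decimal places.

By inclusion–exclusion:
Individual areas: |P| = 32, |Q| = 25.
|P∩Q|: x∈[2,6], y∈[2,6] → 4·4 = 16.
|P ∪ Q| = 57 − 16 = 41.00.

41.00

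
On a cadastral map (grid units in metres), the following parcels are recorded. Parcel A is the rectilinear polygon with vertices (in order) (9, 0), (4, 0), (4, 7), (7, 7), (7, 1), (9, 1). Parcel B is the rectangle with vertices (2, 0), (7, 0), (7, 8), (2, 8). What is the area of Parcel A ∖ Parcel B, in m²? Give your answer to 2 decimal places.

2.00

|Parcel A| = 23, |Parcel A∩Parcel B| = 21.
|Parcel A ∖ Parcel B| = |Parcel A| − |Parcel A∩Parcel B| = 23 − 21 = 2.00.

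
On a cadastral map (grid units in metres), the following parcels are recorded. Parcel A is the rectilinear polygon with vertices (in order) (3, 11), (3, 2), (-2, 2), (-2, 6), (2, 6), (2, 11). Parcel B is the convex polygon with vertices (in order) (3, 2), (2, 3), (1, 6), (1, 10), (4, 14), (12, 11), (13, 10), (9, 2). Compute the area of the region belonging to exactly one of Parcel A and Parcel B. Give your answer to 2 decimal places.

|Parcel A| = 25, |Parcel B| = 103.5, |Parcel A∩Parcel B| = 10.
|Parcel A △ Parcel B| = |Parcel A| + |Parcel B| − 2·|Parcel A∩Parcel B| = 25 + 103.5 − 20 = 108.50.

108.50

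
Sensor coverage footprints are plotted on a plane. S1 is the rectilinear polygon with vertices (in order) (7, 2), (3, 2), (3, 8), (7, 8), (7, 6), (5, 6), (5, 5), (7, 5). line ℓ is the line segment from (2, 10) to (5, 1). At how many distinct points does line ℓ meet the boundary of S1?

2

The segment meets the boundary at (4.667,2), (3,7).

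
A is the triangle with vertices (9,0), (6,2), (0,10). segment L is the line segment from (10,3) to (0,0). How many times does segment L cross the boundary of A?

2

The segment meets the boundary at (6.207,1.862), (7.087,2.126).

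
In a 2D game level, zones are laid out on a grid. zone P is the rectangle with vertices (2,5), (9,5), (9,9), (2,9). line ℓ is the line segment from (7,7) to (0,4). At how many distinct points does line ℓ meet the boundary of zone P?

1

The segment meets the boundary at (2.333,5).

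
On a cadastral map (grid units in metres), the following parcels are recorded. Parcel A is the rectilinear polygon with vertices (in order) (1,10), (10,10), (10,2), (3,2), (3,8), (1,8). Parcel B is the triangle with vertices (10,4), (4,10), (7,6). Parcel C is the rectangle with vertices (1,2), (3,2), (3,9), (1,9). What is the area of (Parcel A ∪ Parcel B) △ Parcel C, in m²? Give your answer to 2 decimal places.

70.00

|Parcel A ∪ Parcel B| = 60.
|(Parcel A ∪ Parcel B) ∩ Parcel C| = 2.
|(Parcel A ∪ Parcel B) △ Parcel C| = 60 + 14 − 4 = 70.00.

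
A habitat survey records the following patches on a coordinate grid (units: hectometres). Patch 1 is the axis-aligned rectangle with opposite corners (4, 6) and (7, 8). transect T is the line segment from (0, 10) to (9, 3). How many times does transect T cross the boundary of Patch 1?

2

The segment meets the boundary at (5.143,6), (4,6.889).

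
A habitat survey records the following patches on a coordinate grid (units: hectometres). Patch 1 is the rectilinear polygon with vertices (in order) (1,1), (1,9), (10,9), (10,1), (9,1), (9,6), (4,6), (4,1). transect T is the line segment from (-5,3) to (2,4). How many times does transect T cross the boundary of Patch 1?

1

The segment meets the boundary at (1,3.857).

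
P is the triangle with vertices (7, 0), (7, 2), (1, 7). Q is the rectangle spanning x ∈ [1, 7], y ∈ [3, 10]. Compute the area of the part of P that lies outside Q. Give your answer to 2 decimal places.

3.26

|P| = 6, |P∩Q| = 2.7429.
|P ∖ Q| = |P| − |P∩Q| = 6 − 2.7429 = 3.26.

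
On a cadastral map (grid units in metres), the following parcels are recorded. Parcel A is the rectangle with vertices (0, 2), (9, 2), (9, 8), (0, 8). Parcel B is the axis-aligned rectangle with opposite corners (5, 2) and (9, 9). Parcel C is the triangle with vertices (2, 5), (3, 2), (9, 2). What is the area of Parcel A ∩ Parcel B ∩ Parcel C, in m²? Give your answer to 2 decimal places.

The intersection is the polygon with vertices (5,2), (5,3.714), (9,2).
By the shoelace formula its area is 3.43.

3.43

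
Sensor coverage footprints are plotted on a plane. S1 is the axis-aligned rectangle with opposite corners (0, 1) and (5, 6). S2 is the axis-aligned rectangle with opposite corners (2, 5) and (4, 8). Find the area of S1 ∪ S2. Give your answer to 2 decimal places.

By inclusion–exclusion:
Individual areas: |S1| = 25, |S2| = 6.
|S1∩S2|: x∈[2,4], y∈[5,6] → 2·1 = 2.
|S1 ∪ S2| = 31 − 2 = 29.00.

29.00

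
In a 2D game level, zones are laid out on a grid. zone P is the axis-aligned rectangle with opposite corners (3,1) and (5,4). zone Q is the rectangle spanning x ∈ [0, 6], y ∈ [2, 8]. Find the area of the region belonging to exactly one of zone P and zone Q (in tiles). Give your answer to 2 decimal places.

34.00

|zone P∩zone Q|: x∈[3,5], y∈[2,4] → 2·2 = 4.
|zone P △ zone Q| = |zone P| + |zone Q| − 2·|zone P∩zone Q| = 6 + 36 − 8 = 34.00.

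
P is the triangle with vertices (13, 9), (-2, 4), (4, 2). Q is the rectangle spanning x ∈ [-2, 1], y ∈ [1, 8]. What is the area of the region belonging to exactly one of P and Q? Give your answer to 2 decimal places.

45.00

|P| = 30, |Q| = 21, |P∩Q| = 3.
|P △ Q| = |P| + |Q| − 2·|P∩Q| = 30 + 21 − 6 = 45.00.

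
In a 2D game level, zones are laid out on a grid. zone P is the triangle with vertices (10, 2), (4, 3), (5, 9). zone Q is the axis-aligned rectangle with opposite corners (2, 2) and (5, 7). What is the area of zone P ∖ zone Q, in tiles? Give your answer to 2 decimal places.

|zone P| = 18.5, |zone P∩zone Q| = 2.75.
|zone P ∖ zone Q| = |zone P| − |zone P∩zone Q| = 18.5 − 2.75 = 15.75.

15.75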